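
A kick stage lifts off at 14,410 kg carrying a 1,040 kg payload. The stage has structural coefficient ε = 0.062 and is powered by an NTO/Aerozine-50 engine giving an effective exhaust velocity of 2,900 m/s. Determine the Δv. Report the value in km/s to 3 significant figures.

Stage wet mass = m₀ − payload = 14,410 − 1,040 = 13,370 kg.
Stage dry mass = ε × stage wet mass = 0.062 × 13,370 = 828.94 kg.
Burnout mass m_f = stage dry + payload = 828.94 + 1,040 = 1,868.94 kg.
By the Tsiolkovsky rocket equation, Δv = v_e · ln(14,410/1,868.94) = 2900.0 × ln(7.71) = 2900.0 × 2.0426 ≈ 5923 m/s.

Δv ≈ 5.92 km/s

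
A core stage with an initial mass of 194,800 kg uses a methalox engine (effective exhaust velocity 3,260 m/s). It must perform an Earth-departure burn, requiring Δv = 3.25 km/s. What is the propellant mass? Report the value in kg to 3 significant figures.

m₀/m_f = exp(Δv / v_e) = exp(3250 / 3260.0) = exp(0.9969) = 2.7100.
m_f = 194,800 / 2.7100 = 71,881.9 kg, so propellant = m₀ − m_f = 194,800 − 71,881.9 = 122,918.1 kg.

propellant mass ≈ 123000 kg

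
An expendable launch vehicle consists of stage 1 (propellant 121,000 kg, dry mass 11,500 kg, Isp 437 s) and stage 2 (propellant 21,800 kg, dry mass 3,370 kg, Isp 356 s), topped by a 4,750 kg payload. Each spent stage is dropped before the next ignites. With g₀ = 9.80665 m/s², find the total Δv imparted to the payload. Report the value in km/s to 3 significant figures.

Δv ≈ 10.4 km/s

Ignition mass of stage 1 = 121,000+11,500 + 21,800+3,370 + 4,750 = 162,420 kg.
Stage 1: m₀ = 162,420 kg, m_f = 162,420 − 121,000 = 41,420 kg; Δv = 437×9.80665×ln(3.921) = 4285.5×1.3664 ≈ 5856 m/s.
Stage 2: m₀ = 29,920 kg, m_f = 29,920 − 21,800 = 8,120 kg; Δv = 356×9.80665×ln(3.685) = 3491.2×1.3042 ≈ 4553 m/s.
Total Δv = 5856 + 4553 = 10409 m/s.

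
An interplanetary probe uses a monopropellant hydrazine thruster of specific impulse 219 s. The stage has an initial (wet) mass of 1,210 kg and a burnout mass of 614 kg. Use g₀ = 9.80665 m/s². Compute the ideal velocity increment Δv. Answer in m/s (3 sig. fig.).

v_e = Isp · g₀ = 219 × 9.80665 = 2147.7 m/s.
By the Tsiolkovsky rocket equation, Δv = v_e · ln(m₀/m_f) = 2147.7 × ln(1.971) = 2147.7 × 0.6784 ≈ 1456.9 m/s.

Δv ≈ 1460 m/s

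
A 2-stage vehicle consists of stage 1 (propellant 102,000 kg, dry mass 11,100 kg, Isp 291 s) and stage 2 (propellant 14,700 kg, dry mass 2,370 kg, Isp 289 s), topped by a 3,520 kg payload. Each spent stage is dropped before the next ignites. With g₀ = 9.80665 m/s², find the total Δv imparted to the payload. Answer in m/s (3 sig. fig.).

Δv ≈ 7660 m/s

Ignition mass of stage 1 = 102,000+11,100 + 14,700+2,370 + 3,520 = 133,690 kg.
Stage 1: m₀ = 133,690 kg, m_f = 133,690 − 102,000 = 31,690 kg; Δv = 291×9.80665×ln(4.219) = 2853.7×1.4395 ≈ 4108 m/s.
Stage 2: m₀ = 20,590 kg, m_f = 20,590 − 14,700 = 5,890 kg; Δv = 289×9.80665×ln(3.496) = 2834.1×1.2515 ≈ 3547 m/s.
Total Δv = 4108 + 3547 = 7655 m/s.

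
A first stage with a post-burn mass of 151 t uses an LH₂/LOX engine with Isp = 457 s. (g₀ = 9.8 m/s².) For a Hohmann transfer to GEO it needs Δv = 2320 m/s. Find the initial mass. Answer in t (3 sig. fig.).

v_e = Isp · g₀ = 457 × 9.8 = 4478.6 m/s.
From the ideal rocket equation, m₀/m_f = exp(Δv / v_e) = exp(2320 / 4478.6) = exp(0.5180) = 1.6787.
m₀ = m_f × 1.6787 = 151 × 1.6787 = 253.484 t.

initial mass ≈ 253 t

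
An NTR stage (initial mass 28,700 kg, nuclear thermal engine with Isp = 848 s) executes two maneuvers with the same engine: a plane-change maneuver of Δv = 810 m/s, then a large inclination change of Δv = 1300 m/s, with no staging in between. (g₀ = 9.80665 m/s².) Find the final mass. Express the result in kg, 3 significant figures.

v_e = Isp · g₀ = 848 × 9.80665 = 8316.0 m/s.
After the first burn: m = 28700 × exp(−810/8316.0) = 28700 × 0.90719 = 26,036.4 kg.
After the second burn: m = 26,036.4 × exp(−1300/8316.0) = 26,036.4 × 0.85528 = 22,268.4 kg.

final mass ≈ 22300 kg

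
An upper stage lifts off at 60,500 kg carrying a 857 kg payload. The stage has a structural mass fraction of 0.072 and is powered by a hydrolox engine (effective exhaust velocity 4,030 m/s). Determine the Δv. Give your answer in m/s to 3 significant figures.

Δv ≈ 9930 m/s

Stage wet mass = m₀ − payload = 60,500 − 857 = 59,643 kg.
Stage dry mass = ε × stage wet mass = 0.072 × 59,643 = 4,294.3 kg.
Burnout mass m_f = stage dry + payload = 4,294.3 + 857 = 5,151.3 kg.
From the ideal rocket equation, Δv = v_e · ln(60,500/5,151.3) = 4030.0 × ln(11.74) = 4030.0 × 2.4634 ≈ 9927 m/s.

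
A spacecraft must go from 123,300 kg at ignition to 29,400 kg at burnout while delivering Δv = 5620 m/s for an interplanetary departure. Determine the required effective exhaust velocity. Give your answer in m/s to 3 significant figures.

ln(m₀/m_f) = ln(123300/29400) = ln(4.194) = 1.4336.
Rocket equation: v_e = Δv / ln(m₀/m_f) = 5620 / 1.4336 = 3920.1 m/s.

v_e ≈ 3920 m/s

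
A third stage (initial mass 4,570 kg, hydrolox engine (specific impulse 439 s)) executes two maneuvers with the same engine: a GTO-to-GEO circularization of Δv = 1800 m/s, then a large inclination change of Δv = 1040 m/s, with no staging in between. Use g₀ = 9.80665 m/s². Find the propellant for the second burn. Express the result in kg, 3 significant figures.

propellant for the second burn ≈ 646 kg

v_e = Isp · g₀ = 439 × 9.80665 = 4305.1 m/s.
After the first burn: m = 4570 × exp(−1800/4305.1) = 4570 × 0.65829 = 3,008.39 kg.
After the second burn: m = 3,008.39 × exp(−1040/4305.1) = 3,008.39 × 0.78539 = 2,362.76 kg.
Second-burn propellant = 3,008.39 − 2,362.76 = 645.63 kg.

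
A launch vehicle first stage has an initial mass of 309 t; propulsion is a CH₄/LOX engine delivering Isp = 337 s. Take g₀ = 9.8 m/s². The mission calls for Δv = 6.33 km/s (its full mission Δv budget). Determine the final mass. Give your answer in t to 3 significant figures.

final mass ≈ 45.5 t

v_e = Isp · g₀ = 337 × 9.8 = 3302.6 m/s.
m₀/m_f = exp(Δv / v_e) = exp(6330 / 3302.6) = exp(1.9167) = 6.7983.
m_f = m₀ / 6.7983 = 309 / 6.7983 = 45.4525 t.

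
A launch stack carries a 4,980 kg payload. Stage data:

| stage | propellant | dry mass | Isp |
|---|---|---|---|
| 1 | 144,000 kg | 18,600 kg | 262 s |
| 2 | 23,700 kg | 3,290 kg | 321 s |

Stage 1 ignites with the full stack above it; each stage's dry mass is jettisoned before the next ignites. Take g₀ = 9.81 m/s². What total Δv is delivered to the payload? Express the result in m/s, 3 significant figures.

Ignition mass of stage 1 = 144,000+18,600 + 23,700+3,290 + 4,980 = 194,570 kg.
Stage 1: m₀ = 194,570 kg, m_f = 194,570 − 144,000 = 50,570 kg; Δv = 262×9.81×ln(3.848) = 2570.2×1.3474 ≈ 3463 m/s.
Stage 2: m₀ = 31,970 kg, m_f = 31,970 − 23,700 = 8,270 kg; Δv = 321×9.81×ln(3.866) = 3149.0×1.3522 ≈ 4258 m/s.
Total Δv = 3463 + 4258 = 7721 m/s.

Δv ≈ 7720 m/s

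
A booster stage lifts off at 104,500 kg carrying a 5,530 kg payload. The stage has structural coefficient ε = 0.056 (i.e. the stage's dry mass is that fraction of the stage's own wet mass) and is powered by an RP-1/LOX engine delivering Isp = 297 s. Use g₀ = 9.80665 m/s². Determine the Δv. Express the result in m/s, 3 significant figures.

Stage wet mass = m₀ − payload = 104,500 − 5,530 = 98,970 kg.
Stage dry mass = ε × stage wet mass = 0.056 × 98,970 = 5,542.32 kg.
Burnout mass m_f = stage dry + payload = 5,542.32 + 5,530 = 11,072.32 kg.
v_e = Isp · g₀ = 297 × 9.80665 = 2912.6 m/s.
Rocket equation: Δv = v_e · ln(104,500/11,072.32) = 2912.6 × ln(9.438) = 2912.6 × 2.2447 ≈ 6538 m/s.

Δv ≈ 6540 m/s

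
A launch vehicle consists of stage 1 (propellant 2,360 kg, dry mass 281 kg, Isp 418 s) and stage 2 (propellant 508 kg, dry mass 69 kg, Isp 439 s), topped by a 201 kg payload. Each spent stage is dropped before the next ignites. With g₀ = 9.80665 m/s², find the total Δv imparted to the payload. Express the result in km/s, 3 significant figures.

Ignition mass of stage 1 = 2,360+281 + 508+69 + 201 = 3,419 kg.
Stage 1: m₀ = 3,419 kg, m_f = 3,419 − 2,360 = 1,059 kg; Δv = 418×9.80665×ln(3.229) = 4099.2×1.1720 ≈ 4804 m/s.
Stage 2: m₀ = 778 kg, m_f = 778 − 508 = 270 kg; Δv = 439×9.80665×ln(2.881) = 4305.1×1.0583 ≈ 4556 m/s.
Total Δv = 4804 + 4556 = 9360 m/s.

Δv ≈ 9.36 km/s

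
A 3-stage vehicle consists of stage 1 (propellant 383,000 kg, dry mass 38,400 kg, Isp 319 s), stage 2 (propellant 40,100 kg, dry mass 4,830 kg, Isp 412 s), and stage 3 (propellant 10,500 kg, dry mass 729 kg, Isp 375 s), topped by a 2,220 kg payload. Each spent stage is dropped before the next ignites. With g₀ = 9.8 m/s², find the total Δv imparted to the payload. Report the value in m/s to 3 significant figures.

Ignition mass of stage 1 = 383,000+38,400 + 40,100+4,830 + 10,500+729 + 2,220 = 479,779 kg.
Stage 1: m₀ = 479,779 kg, m_f = 479,779 − 383,000 = 96,779 kg; Δv = 319×9.8×ln(4.957) = 3126.2×1.6009 ≈ 5005 m/s.
Stage 2: m₀ = 58,379 kg, m_f = 58,379 − 40,100 = 18,279 kg; Δv = 412×9.8×ln(3.194) = 4037.6×1.1612 ≈ 4688 m/s.
Stage 3: m₀ = 13,449 kg, m_f = 13,449 − 10,500 = 2,949 kg; Δv = 375×9.8×ln(4.561) = 3675.0×1.5174 ≈ 5577 m/s.
Total Δv = 5005 + 4688 + 5577 = 15270 m/s.

Δv ≈ 15300 m/s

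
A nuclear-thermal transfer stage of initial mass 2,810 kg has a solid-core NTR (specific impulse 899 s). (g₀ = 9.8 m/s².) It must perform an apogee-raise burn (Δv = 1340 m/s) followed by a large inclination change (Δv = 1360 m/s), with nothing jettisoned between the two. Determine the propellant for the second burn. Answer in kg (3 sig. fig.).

v_e = Isp · g₀ = 899 × 9.8 = 8810.2 m/s.
After the first burn: m = 2810 × exp(−1340/8810.2) = 2810 × 0.85891 = 2,413.54 kg.
After the second burn: m = 2,413.54 × exp(−1360/8810.2) = 2,413.54 × 0.85696 = 2,068.31 kg.
Second-burn propellant = 2,413.54 − 2,068.31 = 345.23 kg.

propellant for the second burn ≈ 345 kg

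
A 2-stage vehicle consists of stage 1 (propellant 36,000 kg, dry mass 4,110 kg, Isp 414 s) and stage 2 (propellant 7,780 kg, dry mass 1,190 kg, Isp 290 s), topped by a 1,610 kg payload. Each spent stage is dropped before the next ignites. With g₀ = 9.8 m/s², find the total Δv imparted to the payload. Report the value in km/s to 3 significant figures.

Ignition mass of stage 1 = 36,000+4,110 + 7,780+1,190 + 1,610 = 50,690 kg.
Stage 1: m₀ = 50,690 kg, m_f = 50,690 − 36,000 = 14,690 kg; Δv = 414×9.8×ln(3.451) = 4057.2×1.2386 ≈ 5025 m/s.
Stage 2: m₀ = 10,580 kg, m_f = 10,580 − 7,780 = 2,800 kg; Δv = 290×9.8×ln(3.779) = 2842.0×1.3293 ≈ 3778 m/s.
Total Δv = 5025 + 3778 = 8803 m/s.

Δv ≈ 8.80 km/s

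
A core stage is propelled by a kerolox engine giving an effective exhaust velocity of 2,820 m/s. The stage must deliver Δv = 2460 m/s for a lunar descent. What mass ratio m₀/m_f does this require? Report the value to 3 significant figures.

mass ratio ≈ 2.39

m₀/m_f = exp(Δv / v_e) = exp(2460 / 2820.0) = exp(0.8723) = 2.3925.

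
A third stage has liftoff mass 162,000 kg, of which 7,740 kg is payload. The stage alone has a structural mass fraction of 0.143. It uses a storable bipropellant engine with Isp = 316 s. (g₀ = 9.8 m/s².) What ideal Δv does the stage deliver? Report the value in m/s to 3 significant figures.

Stage wet mass = m₀ − payload = 162,000 − 7,740 = 154,260 kg.
Stage dry mass = ε × stage wet mass = 0.143 × 154,260 = 22,059.2 kg.
Burnout mass m_f = stage dry + payload = 22,059.2 + 7,740 = 29,799.2 kg.
v_e = Isp · g₀ = 316 × 9.8 = 3096.8 m/s.
Δv = v_e · ln(162,000/29,799.2) = 3096.8 × ln(5.436) = 3096.8 × 1.6931 ≈ 5243 m/s.

Δv ≈ 5240 m/s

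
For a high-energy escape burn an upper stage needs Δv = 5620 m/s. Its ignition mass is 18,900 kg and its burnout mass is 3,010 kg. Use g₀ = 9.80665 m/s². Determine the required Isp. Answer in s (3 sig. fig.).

Isp ≈ 312 s

ln(m₀/m_f) = ln(18900/3010) = ln(6.279) = 1.8372.
From the ideal rocket equation, v_e = Δv / ln(m₀/m_f) = 5620 / 1.8372 = 3059.0 m/s.
Isp = v_e / g₀ = 3059.0 / 9.80665 = 311.9 s.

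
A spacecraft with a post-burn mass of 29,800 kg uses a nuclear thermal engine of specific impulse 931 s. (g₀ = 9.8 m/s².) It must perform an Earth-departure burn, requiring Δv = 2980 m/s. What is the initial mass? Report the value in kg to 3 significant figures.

initial mass ≈ 41300 kg

v_e = Isp · g₀ = 931 × 9.8 = 9123.8 m/s.
m₀/m_f = exp(Δv / v_e) = exp(2980 / 9123.8) = exp(0.3266) = 1.3863.
m₀ = m_f × 1.3863 = 29,800 × 1.3863 = 41,311.7 kg.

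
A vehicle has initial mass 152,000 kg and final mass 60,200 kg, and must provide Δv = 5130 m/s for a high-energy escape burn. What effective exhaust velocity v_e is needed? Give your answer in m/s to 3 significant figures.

v_e ≈ 5540 m/s

ln(m₀/m_f) = ln(152000/60200) = ln(2.525) = 0.9262.
Rocket equation: v_e = Δv / ln(m₀/m_f) = 5130 / 0.9262 = 5538.7 m/s.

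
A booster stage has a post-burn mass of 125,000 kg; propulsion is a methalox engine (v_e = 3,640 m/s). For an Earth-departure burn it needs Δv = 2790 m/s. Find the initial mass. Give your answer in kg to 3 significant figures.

initial mass ≈ 269000 kg

m₀/m_f = exp(Δv / v_e) = exp(2790 / 3640.0) = exp(0.7665) = 2.1522.
m₀ = m_f × 2.1522 = 125,000 × 2.1522 = 269,025 kg.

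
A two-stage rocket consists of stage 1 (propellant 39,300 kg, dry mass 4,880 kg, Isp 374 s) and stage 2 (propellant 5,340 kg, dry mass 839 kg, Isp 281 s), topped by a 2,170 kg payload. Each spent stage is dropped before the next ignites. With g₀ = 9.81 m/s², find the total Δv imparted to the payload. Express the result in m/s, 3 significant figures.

Ignition mass of stage 1 = 39,300+4,880 + 5,340+839 + 2,170 = 52,529 kg.
Stage 1: m₀ = 52,529 kg, m_f = 52,529 − 39,300 = 13,229 kg; Δv = 374×9.81×ln(3.971) = 3668.9×1.3790 ≈ 5059 m/s.
Stage 2: m₀ = 8,349 kg, m_f = 8,349 − 5,340 = 3,009 kg; Δv = 281×9.81×ln(2.775) = 2756.6×1.0205 ≈ 2813 m/s.
Total Δv = 5059 + 2813 = 7872 m/s.

Δv ≈ 7870 m/s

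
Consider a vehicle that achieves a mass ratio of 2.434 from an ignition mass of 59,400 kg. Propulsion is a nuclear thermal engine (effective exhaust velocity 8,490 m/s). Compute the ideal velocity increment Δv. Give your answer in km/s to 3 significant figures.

Δv ≈ 7.55 km/s

Δv = v_e · ln(2.434) = 8490.0 × 0.8895 ≈ 7552.2 m/s.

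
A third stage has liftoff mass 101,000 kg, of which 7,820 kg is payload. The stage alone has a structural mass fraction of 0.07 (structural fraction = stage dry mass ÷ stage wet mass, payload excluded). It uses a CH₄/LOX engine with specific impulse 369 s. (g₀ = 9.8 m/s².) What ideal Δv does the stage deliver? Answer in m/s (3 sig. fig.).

Δv ≈ 7060 m/s

Stage wet mass = m₀ − payload = 101,000 − 7,820 = 93,180 kg.
Stage dry mass = ε × stage wet mass = 0.07 × 93,180 = 6,522.6 kg.
Burnout mass m_f = stage dry + payload = 6,522.6 + 7,820 = 14,342.6 kg.
v_e = Isp · g₀ = 369 × 9.8 = 3616.2 m/s.
By the Tsiolkovsky rocket equation, Δv = v_e · ln(101,000/14,342.6) = 3616.2 × ln(7.042) = 3616.2 × 1.9519 ≈ 7058 m/s.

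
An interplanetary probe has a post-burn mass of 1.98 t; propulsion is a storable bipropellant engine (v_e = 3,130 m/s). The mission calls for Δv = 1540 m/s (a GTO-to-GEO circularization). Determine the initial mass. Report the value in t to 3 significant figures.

initial mass ≈ 3.24 t

Rocket equation: m₀/m_f = exp(Δv / v_e) = exp(1540 / 3130.0) = exp(0.4920) = 1.6356.
m₀ = m_f × 1.6356 = 1.98 × 1.6356 = 3.23849 t.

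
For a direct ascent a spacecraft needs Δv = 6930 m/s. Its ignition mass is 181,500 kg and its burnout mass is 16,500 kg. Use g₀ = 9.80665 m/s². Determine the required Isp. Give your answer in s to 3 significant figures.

ln(m₀/m_f) = ln(181500/16500) = ln(11) = 2.3979.
v_e = Δv / ln(m₀/m_f) = 6930 / 2.3979 = 2890.0 m/s.
Isp = v_e / g₀ = 2890.0 / 9.80665 = 294.7 s.

Isp ≈ 295 s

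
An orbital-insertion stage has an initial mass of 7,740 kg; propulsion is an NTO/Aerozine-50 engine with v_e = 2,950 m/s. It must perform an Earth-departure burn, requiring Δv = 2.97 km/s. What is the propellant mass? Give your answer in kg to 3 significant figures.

Using Δv = v_e ln(m₀/m_f): m₀/m_f = exp(Δv / v_e) = exp(2970 / 2950.0) = exp(1.0068) = 2.7368.
m_f = 7,740 / 2.7368 = 2,828.12 kg, so propellant = m₀ − m_f = 7,740 − 2,828.12 = 4,911.88 kg.

propellant mass ≈ 4910 kg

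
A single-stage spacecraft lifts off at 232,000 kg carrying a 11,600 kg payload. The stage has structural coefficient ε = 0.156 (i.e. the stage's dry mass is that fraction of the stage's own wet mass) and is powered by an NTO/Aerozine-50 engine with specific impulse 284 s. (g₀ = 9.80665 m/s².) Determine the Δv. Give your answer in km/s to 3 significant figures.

Δv ≈ 4.51 km/s

Stage wet mass = m₀ − payload = 232,000 − 11,600 = 220,400 kg.
Stage dry mass = ε × stage wet mass = 0.156 × 220,400 = 34,382.4 kg.
Burnout mass m_f = stage dry + payload = 34,382.4 + 11,600 = 45,982.4 kg.
v_e = Isp · g₀ = 284 × 9.80665 = 2785.1 m/s.
Using Δv = v_e ln(m₀/m_f): Δv = v_e · ln(232,000/45,982.4) = 2785.1 × ln(5.045) = 2785.1 × 1.6185 ≈ 4508 m/s.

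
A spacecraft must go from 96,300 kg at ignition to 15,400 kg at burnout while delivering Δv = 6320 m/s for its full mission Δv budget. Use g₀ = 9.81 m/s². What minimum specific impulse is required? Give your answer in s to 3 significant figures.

Isp ≈ 351 s

ln(m₀/m_f) = ln(96300/15400) = ln(6.253) = 1.8331.
v_e = Δv / ln(m₀/m_f) = 6320 / 1.8331 = 3447.7 m/s.
Isp = v_e / g₀ = 3447.7 / 9.81 = 351.4 s.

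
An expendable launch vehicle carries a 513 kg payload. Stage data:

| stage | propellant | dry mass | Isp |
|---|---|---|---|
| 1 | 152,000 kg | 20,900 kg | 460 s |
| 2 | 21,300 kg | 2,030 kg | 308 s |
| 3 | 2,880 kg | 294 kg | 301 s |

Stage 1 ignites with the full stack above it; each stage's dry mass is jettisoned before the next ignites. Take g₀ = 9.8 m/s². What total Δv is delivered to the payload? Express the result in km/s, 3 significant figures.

Δv ≈ 15.6 km/s

Ignition mass of stage 1 = 152,000+20,900 + 21,300+2,030 + 2,880+294 + 513 = 199,917 kg.
Stage 1: m₀ = 199,917 kg, m_f = 199,917 − 152,000 = 47,917 kg; Δv = 460×9.8×ln(4.172) = 4508.0×1.4284 ≈ 6439 m/s.
Stage 2: m₀ = 27,017 kg, m_f = 27,017 − 21,300 = 5,717 kg; Δv = 308×9.8×ln(4.726) = 3018.4×1.5530 ≈ 4688 m/s.
Stage 3: m₀ = 3,687 kg, m_f = 3,687 − 2,880 = 807 kg; Δv = 301×9.8×ln(4.569) = 2949.8×1.5192 ≈ 4481 m/s.
Total Δv = 6439 + 4688 + 4481 = 15608 m/s.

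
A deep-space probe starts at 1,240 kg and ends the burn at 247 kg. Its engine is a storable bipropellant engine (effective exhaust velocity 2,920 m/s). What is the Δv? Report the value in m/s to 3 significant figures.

Rocket equation: Δv = v_e · ln(m₀/m_f) = 2920.0 × ln(5.02) = 2920.0 × 1.6135 ≈ 4711.4 m/s.

Δv ≈ 4710 m/s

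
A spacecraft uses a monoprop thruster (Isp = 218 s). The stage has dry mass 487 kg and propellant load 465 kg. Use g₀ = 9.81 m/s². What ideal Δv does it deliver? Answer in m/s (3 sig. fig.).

Δv ≈ 1430 m/s

v_e = Isp · g₀ = 218 × 9.81 = 2138.6 m/s.
m₀ = m_dry + m_prop = 487 + 465 = 952 kg.
Δv = v_e · ln(m₀/m_f) = 2138.6 × ln(1.955) = 2138.6 × 0.6703 ≈ 1433.5 m/s.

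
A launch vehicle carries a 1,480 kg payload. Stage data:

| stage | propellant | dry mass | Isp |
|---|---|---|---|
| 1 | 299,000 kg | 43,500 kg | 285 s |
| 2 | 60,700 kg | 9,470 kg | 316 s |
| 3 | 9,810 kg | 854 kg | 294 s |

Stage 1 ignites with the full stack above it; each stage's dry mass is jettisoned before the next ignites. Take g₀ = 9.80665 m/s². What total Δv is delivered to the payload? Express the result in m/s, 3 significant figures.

Ignition mass of stage 1 = 299,000+43,500 + 60,700+9,470 + 9,810+854 + 1,480 = 424,814 kg.
Stage 1: m₀ = 424,814 kg, m_f = 424,814 − 299,000 = 125,814 kg; Δv = 285×9.80665×ln(3.377) = 2794.9×1.2168 ≈ 3401 m/s.
Stage 2: m₀ = 82,314 kg, m_f = 82,314 − 60,700 = 21,614 kg; Δv = 316×9.80665×ln(3.808) = 3098.9×1.3372 ≈ 4144 m/s.
Stage 3: m₀ = 12,144 kg, m_f = 12,144 − 9,810 = 2,334 kg; Δv = 294×9.80665×ln(5.203) = 2883.2×1.6493 ≈ 4755 m/s.
Total Δv = 3401 + 4144 + 4755 = 12300 m/s.

Δv ≈ 12300 m/s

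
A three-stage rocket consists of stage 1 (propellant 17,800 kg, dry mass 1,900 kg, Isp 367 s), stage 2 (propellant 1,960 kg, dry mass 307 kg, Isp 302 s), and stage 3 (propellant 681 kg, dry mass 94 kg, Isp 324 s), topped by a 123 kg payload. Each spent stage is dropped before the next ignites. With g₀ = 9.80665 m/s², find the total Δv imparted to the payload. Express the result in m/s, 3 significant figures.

Ignition mass of stage 1 = 17,800+1,900 + 1,960+307 + 681+94 + 123 = 22,865 kg.
Stage 1: m₀ = 22,865 kg, m_f = 22,865 − 17,800 = 5,065 kg; Δv = 367×9.80665×ln(4.514) = 3599.0×1.5073 ≈ 5425 m/s.
Stage 2: m₀ = 3,165 kg, m_f = 3,165 − 1,960 = 1,205 kg; Δv = 302×9.80665×ln(2.627) = 2961.6×0.9657 ≈ 2860 m/s.
Stage 3: m₀ = 898 kg, m_f = 898 − 681 = 217 kg; Δv = 324×9.80665×ln(4.138) = 3177.4×1.4203 ≈ 4513 m/s.
Total Δv = 5425 + 2860 + 4513 = 12798 m/s.

Δv ≈ 12800 m/s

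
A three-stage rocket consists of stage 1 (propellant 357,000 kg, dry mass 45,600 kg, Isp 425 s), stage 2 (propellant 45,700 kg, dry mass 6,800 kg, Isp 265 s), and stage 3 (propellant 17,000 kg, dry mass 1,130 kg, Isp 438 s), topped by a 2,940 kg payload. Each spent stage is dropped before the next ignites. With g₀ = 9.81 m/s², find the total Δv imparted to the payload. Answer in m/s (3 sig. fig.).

Ignition mass of stage 1 = 357,000+45,600 + 45,700+6,800 + 17,000+1,130 + 2,940 = 476,170 kg.
Stage 1: m₀ = 476,170 kg, m_f = 476,170 − 357,000 = 119,170 kg; Δv = 425×9.81×ln(3.996) = 4169.2×1.3852 ≈ 5775 m/s.
Stage 2: m₀ = 73,570 kg, m_f = 73,570 − 45,700 = 27,870 kg; Δv = 265×9.81×ln(2.64) = 2599.7×0.9707 ≈ 2523 m/s.
Stage 3: m₀ = 21,070 kg, m_f = 21,070 − 17,000 = 4,070 kg; Δv = 438×9.81×ln(5.177) = 4296.8×1.6442 ≈ 7065 m/s.
Total Δv = 5775 + 2523 + 7065 = 15363 m/s.

Δv ≈ 15400 m/s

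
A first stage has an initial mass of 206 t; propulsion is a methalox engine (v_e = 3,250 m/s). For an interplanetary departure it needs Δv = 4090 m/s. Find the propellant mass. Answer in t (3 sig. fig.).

From the ideal rocket equation, m₀/m_f = exp(Δv / v_e) = exp(4090 / 3250.0) = exp(1.2585) = 3.5200.
m_f = 206 / 3.5200 = 58.5227 t, so propellant = m₀ − m_f = 206 − 58.5227 = 147.4773 t.

propellant mass ≈ 147 t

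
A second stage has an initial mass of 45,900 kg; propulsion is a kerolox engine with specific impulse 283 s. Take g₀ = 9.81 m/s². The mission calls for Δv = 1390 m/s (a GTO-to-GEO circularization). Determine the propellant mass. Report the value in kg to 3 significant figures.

v_e = Isp · g₀ = 283 × 9.81 = 2776.2 m/s.
Rocket equation: m₀/m_f = exp(Δv / v_e) = exp(1390 / 2776.2) = exp(0.5007) = 1.6498.
m_f = 45,900 / 1.6498 = 27,821.6 kg, so propellant = m₀ − m_f = 45,900 − 27,821.6 = 18,078.4 kg.

propellant mass ≈ 18100 kg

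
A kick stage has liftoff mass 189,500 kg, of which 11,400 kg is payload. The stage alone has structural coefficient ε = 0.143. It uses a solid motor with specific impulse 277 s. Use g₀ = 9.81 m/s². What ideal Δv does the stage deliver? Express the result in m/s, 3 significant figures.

Stage wet mass = m₀ − payload = 189,500 − 11,400 = 178,100 kg.
Stage dry mass = ε × stage wet mass = 0.143 × 178,100 = 25,468.3 kg.
Burnout mass m_f = stage dry + payload = 25,468.3 + 11,400 = 36,868.3 kg.
v_e = Isp · g₀ = 277 × 9.81 = 2717.4 m/s.
By the Tsiolkovsky rocket equation, Δv = v_e · ln(189,500/36,868.3) = 2717.4 × ln(5.14) = 2717.4 × 1.6370 ≈ 4448 m/s.

Δv ≈ 4450 m/s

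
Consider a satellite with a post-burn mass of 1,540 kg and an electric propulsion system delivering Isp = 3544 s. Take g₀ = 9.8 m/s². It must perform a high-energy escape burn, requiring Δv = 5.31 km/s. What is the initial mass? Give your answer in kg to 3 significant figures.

initial mass ≈ 1790 kg

v_e = Isp · g₀ = 3544 × 9.8 = 34731.2 m/s.
Using Δv = v_e ln(m₀/m_f): m₀/m_f = exp(Δv / v_e) = exp(5310 / 34731.2) = exp(0.1529) = 1.1652.
m₀ = m_f × 1.1652 = 1,540 × 1.1652 = 1,794.41 kg.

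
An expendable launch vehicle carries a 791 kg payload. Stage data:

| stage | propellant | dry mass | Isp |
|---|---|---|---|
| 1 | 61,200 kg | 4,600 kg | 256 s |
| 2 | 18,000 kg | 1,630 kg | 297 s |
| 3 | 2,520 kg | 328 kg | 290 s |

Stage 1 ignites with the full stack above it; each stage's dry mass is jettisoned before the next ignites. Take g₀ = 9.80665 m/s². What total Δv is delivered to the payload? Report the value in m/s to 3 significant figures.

Ignition mass of stage 1 = 61,200+4,600 + 18,000+1,630 + 2,520+328 + 791 = 89,069 kg.
Stage 1: m₀ = 89,069 kg, m_f = 89,069 − 61,200 = 27,869 kg; Δv = 256×9.80665×ln(3.196) = 2510.5×1.1619 ≈ 2917 m/s.
Stage 2: m₀ = 23,269 kg, m_f = 23,269 − 18,000 = 5,269 kg; Δv = 297×9.80665×ln(4.416) = 2912.6×1.4853 ≈ 4326 m/s.
Stage 3: m₀ = 3,639 kg, m_f = 3,639 − 2,520 = 1,119 kg; Δv = 290×9.80665×ln(3.252) = 2843.9×1.1793 ≈ 3354 m/s.
Total Δv = 2917 + 4326 + 3354 = 10597 m/s.

Δv ≈ 10600 m/s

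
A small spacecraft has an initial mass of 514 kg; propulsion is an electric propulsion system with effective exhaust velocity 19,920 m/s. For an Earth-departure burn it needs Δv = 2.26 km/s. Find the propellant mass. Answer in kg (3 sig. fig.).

propellant mass ≈ 55.1 kg

m₀/m_f = exp(Δv / v_e) = exp(2260 / 19920.0) = exp(0.1135) = 1.1201.
m_f = 514 / 1.1201 = 458.888 kg, so propellant = m₀ − m_f = 514 − 458.888 = 55.112 kg.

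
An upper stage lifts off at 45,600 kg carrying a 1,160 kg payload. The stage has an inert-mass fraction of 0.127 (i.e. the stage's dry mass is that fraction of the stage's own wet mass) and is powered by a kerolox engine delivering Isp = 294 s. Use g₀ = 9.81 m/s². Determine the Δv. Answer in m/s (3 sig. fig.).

Δv ≈ 5490 m/s

Stage wet mass = m₀ − payload = 45,600 − 1,160 = 44,440 kg.
Stage dry mass = ε × stage wet mass = 0.127 × 44,440 = 5,643.88 kg.
Burnout mass m_f = stage dry + payload = 5,643.88 + 1,160 = 6,803.88 kg.
v_e = Isp · g₀ = 294 × 9.81 = 2884.1 m/s.
From the ideal rocket equation, Δv = v_e · ln(45,600/6,803.88) = 2884.1 × ln(6.702) = 2884.1 × 1.9024 ≈ 5487 m/s.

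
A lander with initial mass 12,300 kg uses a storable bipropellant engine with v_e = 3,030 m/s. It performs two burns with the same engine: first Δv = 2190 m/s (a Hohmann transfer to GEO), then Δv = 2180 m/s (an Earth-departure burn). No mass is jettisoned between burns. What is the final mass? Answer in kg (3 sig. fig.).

After the first burn: m = 12300 × exp(−2190/3030.0) = 12300 × 0.48540 = 5,970.42 kg.
After the second burn: m = 5,970.42 × exp(−2180/3030.0) = 5,970.42 × 0.48701 = 2,907.65 kg.

final mass ≈ 2910 kg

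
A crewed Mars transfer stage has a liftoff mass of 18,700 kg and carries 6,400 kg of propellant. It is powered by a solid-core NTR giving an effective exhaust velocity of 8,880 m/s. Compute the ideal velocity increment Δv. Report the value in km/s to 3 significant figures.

Δv ≈ 3.72 km/s

m_f = m₀ − m_prop = 18,700 − 6,400 = 12,300 kg.
By the Tsiolkovsky rocket equation, Δv = v_e · ln(m₀/m_f) = 8880.0 × ln(1.52) = 8880.0 × 0.4189 ≈ 3720.0 m/s.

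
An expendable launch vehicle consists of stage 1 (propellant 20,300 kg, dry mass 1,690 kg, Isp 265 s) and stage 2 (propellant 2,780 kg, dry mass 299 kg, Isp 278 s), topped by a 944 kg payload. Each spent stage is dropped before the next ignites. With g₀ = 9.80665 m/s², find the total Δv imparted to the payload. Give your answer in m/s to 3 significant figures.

Ignition mass of stage 1 = 20,300+1,690 + 2,780+299 + 944 = 26,013 kg.
Stage 1: m₀ = 26,013 kg, m_f = 26,013 − 20,300 = 5,713 kg; Δv = 265×9.80665×ln(4.553) = 2598.8×1.5159 ≈ 3939 m/s.
Stage 2: m₀ = 4,023 kg, m_f = 4,023 − 2,780 = 1,243 kg; Δv = 278×9.80665×ln(3.237) = 2726.2×1.1745 ≈ 3202 m/s.
Total Δv = 3939 + 3202 = 7141 m/s.

Δv ≈ 7140 m/s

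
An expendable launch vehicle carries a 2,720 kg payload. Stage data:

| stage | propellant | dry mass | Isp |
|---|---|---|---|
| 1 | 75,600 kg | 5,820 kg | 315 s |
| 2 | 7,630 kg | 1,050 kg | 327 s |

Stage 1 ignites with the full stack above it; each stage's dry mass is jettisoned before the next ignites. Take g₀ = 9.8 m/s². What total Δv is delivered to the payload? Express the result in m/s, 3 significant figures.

Δv ≈ 8750 m/s

Ignition mass of stage 1 = 75,600+5,820 + 7,630+1,050 + 2,720 = 92,820 kg.
Stage 1: m₀ = 92,820 kg, m_f = 92,820 − 75,600 = 17,220 kg; Δv = 315×9.8×ln(5.39) = 3087.0×1.6846 ≈ 5200 m/s.
Stage 2: m₀ = 11,400 kg, m_f = 11,400 − 7,630 = 3,770 kg; Δv = 327×9.8×ln(3.024) = 3204.6×1.1065 ≈ 3546 m/s.
Total Δv = 5200 + 3546 = 8746 m/s.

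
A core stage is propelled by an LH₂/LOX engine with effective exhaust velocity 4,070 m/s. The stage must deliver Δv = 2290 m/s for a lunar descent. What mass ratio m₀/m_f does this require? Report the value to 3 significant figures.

mass ratio ≈ 1.76

Rocket equation: m₀/m_f = exp(Δv / v_e) = exp(2290 / 4070.0) = exp(0.5627) = 1.7553.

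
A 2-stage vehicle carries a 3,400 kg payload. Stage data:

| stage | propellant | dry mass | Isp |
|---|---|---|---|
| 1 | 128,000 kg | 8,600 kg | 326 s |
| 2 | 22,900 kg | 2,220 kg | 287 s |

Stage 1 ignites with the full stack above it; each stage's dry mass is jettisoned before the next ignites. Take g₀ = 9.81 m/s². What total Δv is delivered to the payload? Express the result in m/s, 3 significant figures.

Δv ≈ 9350 m/s

Ignition mass of stage 1 = 128,000+8,600 + 22,900+2,220 + 3,400 = 165,120 kg.
Stage 1: m₀ = 165,120 kg, m_f = 165,120 − 128,000 = 37,120 kg; Δv = 326×9.81×ln(4.448) = 3198.1×1.4925 ≈ 4773 m/s.
Stage 2: m₀ = 28,520 kg, m_f = 28,520 − 22,900 = 5,620 kg; Δv = 287×9.81×ln(5.075) = 2815.5×1.6243 ≈ 4573 m/s.
Total Δv = 4773 + 4573 = 9346 m/s.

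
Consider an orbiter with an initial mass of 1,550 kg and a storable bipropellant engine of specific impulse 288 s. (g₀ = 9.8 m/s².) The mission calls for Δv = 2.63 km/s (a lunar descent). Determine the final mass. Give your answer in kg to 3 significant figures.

final mass ≈ 610 kg

v_e = Isp · g₀ = 288 × 9.8 = 2822.4 m/s.
From the ideal rocket equation, m₀/m_f = exp(Δv / v_e) = exp(2630 / 2822.4) = exp(0.9318) = 2.5392.
m_f = m₀ / 2.5392 = 1,550 / 2.5392 = 610.428 kg.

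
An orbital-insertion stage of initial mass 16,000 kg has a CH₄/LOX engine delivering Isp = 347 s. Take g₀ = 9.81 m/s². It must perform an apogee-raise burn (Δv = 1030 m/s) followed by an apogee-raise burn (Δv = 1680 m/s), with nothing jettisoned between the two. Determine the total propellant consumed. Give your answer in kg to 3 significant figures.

total propellant consumed ≈ 8780 kg

v_e = Isp · g₀ = 347 × 9.81 = 3404.1 m/s.
After the first burn: m = 16000 × exp(−1030/3404.1) = 16000 × 0.73891 = 11,822.6 kg.
After the second burn: m = 11,822.6 × exp(−1680/3404.1) = 11,822.6 × 0.61047 = 7,217.34 kg.
Total propellant = m₀ − m_final = 16000 − 7,217.34 = 8,782.66 kg.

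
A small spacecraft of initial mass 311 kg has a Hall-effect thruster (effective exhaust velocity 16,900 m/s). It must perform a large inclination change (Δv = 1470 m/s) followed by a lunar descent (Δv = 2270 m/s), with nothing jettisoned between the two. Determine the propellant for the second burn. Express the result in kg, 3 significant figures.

After the first burn: m = 311 × exp(−1470/16900.0) = 311 × 0.91669 = 285.091 kg.
After the second burn: m = 285.091 × exp(−2270/16900.0) = 285.091 × 0.87431 = 249.258 kg.
Second-burn propellant = 285.091 − 249.258 = 35.833 kg.

propellant for the second burn ≈ 35.8 kg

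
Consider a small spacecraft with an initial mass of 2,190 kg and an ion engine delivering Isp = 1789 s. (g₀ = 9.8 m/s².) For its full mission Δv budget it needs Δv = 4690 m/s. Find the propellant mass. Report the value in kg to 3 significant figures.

v_e = Isp · g₀ = 1789 × 9.8 = 17532.2 m/s.
m₀/m_f = exp(Δv / v_e) = exp(4690 / 17532.2) = exp(0.2675) = 1.3067.
m_f = 2,190 / 1.3067 = 1,675.98 kg, so propellant = m₀ − m_f = 2,190 − 1,675.98 = 514.02 kg.

propellant mass ≈ 514 kg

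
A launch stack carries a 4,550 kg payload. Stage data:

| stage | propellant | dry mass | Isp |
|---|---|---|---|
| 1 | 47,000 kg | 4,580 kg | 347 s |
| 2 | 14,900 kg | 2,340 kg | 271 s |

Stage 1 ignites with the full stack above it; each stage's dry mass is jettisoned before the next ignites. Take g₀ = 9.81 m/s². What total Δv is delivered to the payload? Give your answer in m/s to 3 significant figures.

Ignition mass of stage 1 = 47,000+4,580 + 14,900+2,340 + 4,550 = 73,370 kg.
Stage 1: m₀ = 73,370 kg, m_f = 73,370 − 47,000 = 26,370 kg; Δv = 347×9.81×ln(2.782) = 3404.1×1.0233 ≈ 3483 m/s.
Stage 2: m₀ = 21,790 kg, m_f = 21,790 − 14,900 = 6,890 kg; Δv = 271×9.81×ln(3.163) = 2658.5×1.1514 ≈ 3061 m/s.
Total Δv = 3483 + 3061 = 6544 m/s.

Δv ≈ 6540 m/s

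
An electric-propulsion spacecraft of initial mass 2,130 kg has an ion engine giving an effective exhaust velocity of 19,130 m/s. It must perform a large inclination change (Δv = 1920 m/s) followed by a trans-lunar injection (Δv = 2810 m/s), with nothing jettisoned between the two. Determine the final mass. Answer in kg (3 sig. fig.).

final mass ≈ 1660 kg

After the first burn: m = 2130 × exp(−1920/19130.0) = 2130 × 0.90451 = 1,926.61 kg.
After the second burn: m = 1,926.61 × exp(−2810/19130.0) = 1,926.61 × 0.86339 = 1,663.42 kg.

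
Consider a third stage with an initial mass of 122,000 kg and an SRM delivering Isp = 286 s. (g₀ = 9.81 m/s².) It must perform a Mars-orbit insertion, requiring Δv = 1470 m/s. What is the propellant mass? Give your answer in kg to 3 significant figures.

v_e = Isp · g₀ = 286 × 9.81 = 2805.7 m/s.
m₀/m_f = exp(Δv / v_e) = exp(1470 / 2805.7) = exp(0.5239) = 1.6887.
m_f = 122,000 / 1.6887 = 72,244.9 kg, so propellant = m₀ − m_f = 122,000 − 72,244.9 = 49,755.1 kg.

propellant mass ≈ 49800 kg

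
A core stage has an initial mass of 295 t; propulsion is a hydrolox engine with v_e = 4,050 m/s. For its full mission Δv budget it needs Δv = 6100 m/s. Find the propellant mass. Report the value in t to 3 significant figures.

Using Δv = v_e ln(m₀/m_f): m₀/m_f = exp(Δv / v_e) = exp(6100 / 4050.0) = exp(1.5062) = 4.5094.
m_f = 295 / 4.5094 = 65.4189 t, so propellant = m₀ − m_f = 295 − 65.4189 = 229.5811 t.

propellant mass ≈ 230 t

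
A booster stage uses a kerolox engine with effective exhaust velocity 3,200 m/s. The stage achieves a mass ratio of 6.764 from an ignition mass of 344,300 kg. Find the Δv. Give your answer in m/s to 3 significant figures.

Δv ≈ 6120 m/s

Rocket equation: Δv = v_e · ln(6.764) = 3200.0 × 1.9116 ≈ 6117.2 m/s.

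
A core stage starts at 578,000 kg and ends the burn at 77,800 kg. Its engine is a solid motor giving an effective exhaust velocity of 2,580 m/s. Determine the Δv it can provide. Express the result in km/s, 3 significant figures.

Rocket equation: Δv = v_e · ln(m₀/m_f) = 2580.0 × ln(7.429) = 2580.0 × 2.0054 ≈ 5174.0 m/s.

Δv ≈ 5.17 km/s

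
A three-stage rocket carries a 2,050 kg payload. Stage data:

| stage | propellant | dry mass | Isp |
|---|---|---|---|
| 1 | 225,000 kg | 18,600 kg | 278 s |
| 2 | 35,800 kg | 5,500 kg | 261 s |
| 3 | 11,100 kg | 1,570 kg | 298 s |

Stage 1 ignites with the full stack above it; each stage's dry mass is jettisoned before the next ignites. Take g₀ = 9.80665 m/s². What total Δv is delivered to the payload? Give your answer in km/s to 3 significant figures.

Ignition mass of stage 1 = 225,000+18,600 + 35,800+5,500 + 11,100+1,570 + 2,050 = 299,620 kg.
Stage 1: m₀ = 299,620 kg, m_f = 299,620 − 225,000 = 74,620 kg; Δv = 278×9.80665×ln(4.015) = 2726.2×1.3901 ≈ 3790 m/s.
Stage 2: m₀ = 56,020 kg, m_f = 56,020 − 35,800 = 20,220 kg; Δv = 261×9.80665×ln(2.771) = 2559.5×1.0190 ≈ 2608 m/s.
Stage 3: m₀ = 14,720 kg, m_f = 14,720 − 11,100 = 3,620 kg; Δv = 298×9.80665×ln(4.066) = 2922.4×1.4027 ≈ 4099 m/s.
Total Δv = 3790 + 2608 + 4099 = 10497 m/s.

Δv ≈ 10.5 km/s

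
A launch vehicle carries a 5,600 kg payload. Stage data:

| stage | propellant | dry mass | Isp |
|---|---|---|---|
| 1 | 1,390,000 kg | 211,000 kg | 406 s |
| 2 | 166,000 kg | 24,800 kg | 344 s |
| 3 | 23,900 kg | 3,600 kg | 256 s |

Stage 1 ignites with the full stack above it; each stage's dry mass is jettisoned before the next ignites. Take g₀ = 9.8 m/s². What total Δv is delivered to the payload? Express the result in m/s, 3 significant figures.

Ignition mass of stage 1 = 1,390,000+211,000 + 166,000+24,800 + 23,900+3,600 + 5,600 = 1,824,900 kg.
Stage 1: m₀ = 1,824,900 kg, m_f = 1,824,900 − 1,390,000 = 434,900 kg; Δv = 406×9.8×ln(4.196) = 3978.8×1.4342 ≈ 5706 m/s.
Stage 2: m₀ = 223,900 kg, m_f = 223,900 − 166,000 = 57,900 kg; Δv = 344×9.8×ln(3.867) = 3371.2×1.3525 ≈ 4559 m/s.
Stage 3: m₀ = 33,100 kg, m_f = 33,100 − 23,900 = 9,200 kg; Δv = 256×9.8×ln(3.598) = 2508.8×1.2803 ≈ 3212 m/s.
Total Δv = 5706 + 4559 + 3212 = 13477 m/s.

Δv ≈ 13500 m/s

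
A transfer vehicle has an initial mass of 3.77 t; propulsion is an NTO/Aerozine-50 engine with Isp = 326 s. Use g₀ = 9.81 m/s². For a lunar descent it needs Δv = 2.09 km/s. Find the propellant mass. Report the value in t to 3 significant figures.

v_e = Isp · g₀ = 326 × 9.81 = 3198.1 m/s.
Using Δv = v_e ln(m₀/m_f): m₀/m_f = exp(Δv / v_e) = exp(2090 / 3198.1) = exp(0.6535) = 1.9223.
m_f = 3.77 / 1.9223 = 1.96119 t, so propellant = m₀ − m_f = 3.77 − 1.96119 = 1.80881 t.

propellant mass ≈ 1.81 t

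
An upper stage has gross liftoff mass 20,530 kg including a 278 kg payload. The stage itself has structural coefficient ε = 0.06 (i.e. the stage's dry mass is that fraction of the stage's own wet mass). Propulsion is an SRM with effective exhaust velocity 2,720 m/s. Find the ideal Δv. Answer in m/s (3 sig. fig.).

Δv ≈ 7130 m/s

Stage wet mass = m₀ − payload = 20,530 − 278 = 20,252 kg.
Stage dry mass = ε × stage wet mass = 0.06 × 20,252 = 1,215.12 kg.
Burnout mass m_f = stage dry + payload = 1,215.12 + 278 = 1,493.12 kg.
Δv = v_e · ln(20,530/1,493.12) = 2720.0 × ln(13.75) = 2720.0 × 2.6210 ≈ 7129 m/s.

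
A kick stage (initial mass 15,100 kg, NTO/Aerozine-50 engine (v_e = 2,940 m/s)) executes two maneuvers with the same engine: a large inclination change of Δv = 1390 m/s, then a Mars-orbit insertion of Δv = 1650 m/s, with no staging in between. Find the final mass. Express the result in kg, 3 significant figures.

After the first burn: m = 15100 × exp(−1390/2940.0) = 15100 × 0.62326 = 9,411.23 kg.
After the second burn: m = 9,411.23 × exp(−1650/2940.0) = 9,411.23 × 0.57051 = 5,369.2 kg.

final mass ≈ 5370 kg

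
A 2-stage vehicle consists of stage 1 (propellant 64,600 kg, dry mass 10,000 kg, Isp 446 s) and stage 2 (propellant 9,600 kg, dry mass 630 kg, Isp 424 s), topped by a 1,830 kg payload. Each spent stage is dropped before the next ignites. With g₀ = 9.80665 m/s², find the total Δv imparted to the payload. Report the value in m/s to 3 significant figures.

Ignition mass of stage 1 = 64,600+10,000 + 9,600+630 + 1,830 = 86,660 kg.
Stage 1: m₀ = 86,660 kg, m_f = 86,660 − 64,600 = 22,060 kg; Δv = 446×9.80665×ln(3.928) = 4373.8×1.3682 ≈ 5984 m/s.
Stage 2: m₀ = 12,060 kg, m_f = 12,060 − 9,600 = 2,460 kg; Δv = 424×9.80665×ln(4.902) = 4158.0×1.5897 ≈ 6610 m/s.
Total Δv = 5984 + 6610 = 12594 m/s.

Δv ≈ 12600 m/s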